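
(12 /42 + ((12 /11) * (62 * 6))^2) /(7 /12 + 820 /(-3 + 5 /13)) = -28456228056 /54073327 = -526.25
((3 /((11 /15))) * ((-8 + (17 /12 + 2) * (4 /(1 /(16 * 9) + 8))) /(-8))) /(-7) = -40815 /88781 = -0.46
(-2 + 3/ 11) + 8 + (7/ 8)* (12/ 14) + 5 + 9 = 925/ 44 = 21.02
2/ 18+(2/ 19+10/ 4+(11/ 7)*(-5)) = -12307/ 2394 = -5.14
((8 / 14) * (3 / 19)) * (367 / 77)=4404 / 10241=0.43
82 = 82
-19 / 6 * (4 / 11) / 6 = -19 / 99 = -0.19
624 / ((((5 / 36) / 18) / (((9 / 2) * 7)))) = 12737088 / 5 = 2547417.60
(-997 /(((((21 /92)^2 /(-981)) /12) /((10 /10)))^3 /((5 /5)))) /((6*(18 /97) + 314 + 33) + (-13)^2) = 2733857359305624167399424 /122943205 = 22236750370267508.22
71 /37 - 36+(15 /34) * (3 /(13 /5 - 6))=-737183 /21386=-34.47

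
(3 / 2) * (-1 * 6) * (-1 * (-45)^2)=18225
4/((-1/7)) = -28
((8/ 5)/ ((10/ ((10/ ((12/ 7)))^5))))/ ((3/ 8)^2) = 16807000/ 2187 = 7684.96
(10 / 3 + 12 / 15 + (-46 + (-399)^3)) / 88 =-952818613 / 1320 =-721832.28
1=1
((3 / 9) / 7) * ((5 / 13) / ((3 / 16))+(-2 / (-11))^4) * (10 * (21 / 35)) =2343808 / 3996993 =0.59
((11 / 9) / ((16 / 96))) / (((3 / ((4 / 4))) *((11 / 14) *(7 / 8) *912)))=2 / 513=0.00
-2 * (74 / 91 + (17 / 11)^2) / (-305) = 70506 / 3358355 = 0.02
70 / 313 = 0.22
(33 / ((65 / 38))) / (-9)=-418 / 195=-2.14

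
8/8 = 1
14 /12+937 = 5629 /6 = 938.17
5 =5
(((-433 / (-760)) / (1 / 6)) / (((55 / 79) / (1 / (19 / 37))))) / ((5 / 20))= 3796977 / 99275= 38.25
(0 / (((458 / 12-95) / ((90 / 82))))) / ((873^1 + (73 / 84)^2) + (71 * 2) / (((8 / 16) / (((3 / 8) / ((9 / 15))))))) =0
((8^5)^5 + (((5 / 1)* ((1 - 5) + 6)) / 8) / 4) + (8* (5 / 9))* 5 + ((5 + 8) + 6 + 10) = 37778931862957161709619.54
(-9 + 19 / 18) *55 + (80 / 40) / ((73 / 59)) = -572021 / 1314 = -435.33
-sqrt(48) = -4*sqrt(3) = -6.93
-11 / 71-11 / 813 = -9724 / 57723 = -0.17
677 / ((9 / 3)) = 225.67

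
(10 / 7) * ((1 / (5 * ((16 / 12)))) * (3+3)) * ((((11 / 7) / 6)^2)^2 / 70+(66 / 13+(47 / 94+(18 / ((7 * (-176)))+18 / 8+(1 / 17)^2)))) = 70356584506547 / 7001395521120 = 10.05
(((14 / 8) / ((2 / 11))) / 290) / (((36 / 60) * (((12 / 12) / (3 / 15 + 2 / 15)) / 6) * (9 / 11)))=0.14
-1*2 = -2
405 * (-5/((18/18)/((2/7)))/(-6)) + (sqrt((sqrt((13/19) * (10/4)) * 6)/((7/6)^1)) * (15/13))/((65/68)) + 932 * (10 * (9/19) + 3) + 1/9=612 * 38^(3/4) * 65^(1/4) * sqrt(7)/22477 + 8746810/1197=7310.41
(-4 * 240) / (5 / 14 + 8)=-4480 / 39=-114.87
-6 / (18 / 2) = -2 / 3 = -0.67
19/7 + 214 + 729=6620/7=945.71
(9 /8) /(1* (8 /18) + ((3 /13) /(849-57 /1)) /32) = 370656 /146435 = 2.53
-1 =-1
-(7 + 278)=-285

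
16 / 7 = 2.29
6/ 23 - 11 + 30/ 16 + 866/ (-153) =-408887/ 28152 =-14.52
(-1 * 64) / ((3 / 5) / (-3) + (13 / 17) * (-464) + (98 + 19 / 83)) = 225760 / 905843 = 0.25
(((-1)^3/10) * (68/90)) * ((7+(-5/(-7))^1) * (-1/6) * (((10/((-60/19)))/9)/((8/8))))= -323/9450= -0.03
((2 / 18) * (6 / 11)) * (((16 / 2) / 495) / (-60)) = -4 / 245025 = -0.00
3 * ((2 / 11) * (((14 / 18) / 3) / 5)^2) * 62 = 6076 / 66825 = 0.09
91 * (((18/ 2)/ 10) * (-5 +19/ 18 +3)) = -1547/ 20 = -77.35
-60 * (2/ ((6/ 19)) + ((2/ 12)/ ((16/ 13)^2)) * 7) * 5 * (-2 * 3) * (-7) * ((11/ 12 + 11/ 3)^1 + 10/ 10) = -127931475/ 256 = -499732.32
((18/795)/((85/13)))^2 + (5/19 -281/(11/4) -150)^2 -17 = 1406133310408520204/22162674675625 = 63446.01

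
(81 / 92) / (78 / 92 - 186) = -27 / 5678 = -0.00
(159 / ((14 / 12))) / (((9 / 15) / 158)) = 251220 / 7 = 35888.57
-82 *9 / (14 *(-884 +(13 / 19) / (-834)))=5847174 / 98055139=0.06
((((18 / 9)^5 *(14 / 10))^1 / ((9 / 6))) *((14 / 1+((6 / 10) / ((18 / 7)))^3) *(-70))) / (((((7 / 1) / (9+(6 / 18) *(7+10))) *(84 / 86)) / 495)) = -62992596128 / 2025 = -31107454.88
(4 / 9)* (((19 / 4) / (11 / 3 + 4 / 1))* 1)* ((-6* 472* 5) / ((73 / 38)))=-3407840 / 1679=-2029.68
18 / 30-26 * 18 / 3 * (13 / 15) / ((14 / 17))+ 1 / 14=-327 / 2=-163.50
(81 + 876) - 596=361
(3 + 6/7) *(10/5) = 7.71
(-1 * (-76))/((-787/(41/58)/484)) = -754072/22823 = -33.04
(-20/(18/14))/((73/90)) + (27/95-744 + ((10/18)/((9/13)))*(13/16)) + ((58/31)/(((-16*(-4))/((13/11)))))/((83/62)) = -3127305745171/4102912440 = -762.22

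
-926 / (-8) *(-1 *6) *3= -4167 / 2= -2083.50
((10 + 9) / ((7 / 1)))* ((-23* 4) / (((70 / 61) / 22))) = -1172908 / 245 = -4787.38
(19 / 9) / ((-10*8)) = -19 / 720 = -0.03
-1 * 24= -24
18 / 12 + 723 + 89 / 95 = 137833 / 190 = 725.44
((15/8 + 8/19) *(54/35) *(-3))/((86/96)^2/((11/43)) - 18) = 0.72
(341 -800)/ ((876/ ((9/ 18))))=-153/ 584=-0.26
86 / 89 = 0.97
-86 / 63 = -1.37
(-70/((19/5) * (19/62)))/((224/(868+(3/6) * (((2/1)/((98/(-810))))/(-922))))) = -30391554475/130474064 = -232.93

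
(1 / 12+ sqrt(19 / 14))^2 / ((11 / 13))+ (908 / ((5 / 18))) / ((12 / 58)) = 13 *sqrt(266) / 924+ 79636093 / 5040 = 15801.04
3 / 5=0.60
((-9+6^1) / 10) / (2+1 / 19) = -19 / 130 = -0.15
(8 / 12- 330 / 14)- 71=-1972 / 21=-93.90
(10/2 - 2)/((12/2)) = 1/2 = 0.50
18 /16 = 9 /8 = 1.12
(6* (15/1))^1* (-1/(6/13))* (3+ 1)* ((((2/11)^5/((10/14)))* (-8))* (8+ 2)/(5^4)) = 559104/20131375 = 0.03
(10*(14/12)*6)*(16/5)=224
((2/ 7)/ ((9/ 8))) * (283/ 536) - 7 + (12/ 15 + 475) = 9896854/ 21105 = 468.93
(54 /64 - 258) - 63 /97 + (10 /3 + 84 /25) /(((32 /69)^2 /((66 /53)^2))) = -182706793779 /871913600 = -209.55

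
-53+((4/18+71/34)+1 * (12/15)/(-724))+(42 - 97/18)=-649841/46155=-14.08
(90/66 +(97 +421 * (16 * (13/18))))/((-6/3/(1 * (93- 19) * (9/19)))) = -18180394/209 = -86987.53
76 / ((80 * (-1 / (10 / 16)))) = -19 / 32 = -0.59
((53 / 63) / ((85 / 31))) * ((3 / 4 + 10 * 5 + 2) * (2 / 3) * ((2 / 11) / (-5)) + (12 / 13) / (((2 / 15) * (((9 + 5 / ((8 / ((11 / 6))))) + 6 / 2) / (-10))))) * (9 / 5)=-14555062619 / 4026647625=-3.61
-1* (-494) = 494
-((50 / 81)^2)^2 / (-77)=6250000 / 3314597517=0.00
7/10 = 0.70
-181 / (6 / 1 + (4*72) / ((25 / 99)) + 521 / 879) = -3977475 / 25206923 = -0.16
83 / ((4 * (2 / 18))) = 747 / 4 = 186.75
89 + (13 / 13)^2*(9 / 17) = 1522 / 17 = 89.53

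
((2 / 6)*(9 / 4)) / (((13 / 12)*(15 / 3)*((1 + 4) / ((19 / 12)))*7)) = 0.01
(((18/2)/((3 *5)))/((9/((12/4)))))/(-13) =-1/65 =-0.02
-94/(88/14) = -329/22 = -14.95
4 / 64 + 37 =593 / 16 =37.06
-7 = -7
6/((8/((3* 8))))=18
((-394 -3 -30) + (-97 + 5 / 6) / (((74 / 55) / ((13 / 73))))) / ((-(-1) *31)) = -14252479 / 1004772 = -14.18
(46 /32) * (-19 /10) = -437 /160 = -2.73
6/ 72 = 1/ 12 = 0.08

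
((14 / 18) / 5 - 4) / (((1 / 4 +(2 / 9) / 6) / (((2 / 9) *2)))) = -2768 / 465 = -5.95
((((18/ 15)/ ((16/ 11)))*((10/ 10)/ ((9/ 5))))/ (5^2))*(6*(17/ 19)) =187/ 1900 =0.10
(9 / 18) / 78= 1 / 156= 0.01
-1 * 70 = -70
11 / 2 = 5.50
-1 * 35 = -35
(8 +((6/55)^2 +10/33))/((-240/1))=-37729/1089000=-0.03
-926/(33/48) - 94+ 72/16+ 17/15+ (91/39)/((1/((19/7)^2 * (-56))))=-791321/330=-2397.94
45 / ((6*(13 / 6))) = 45 / 13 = 3.46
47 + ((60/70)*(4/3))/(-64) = 2631/56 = 46.98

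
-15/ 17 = -0.88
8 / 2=4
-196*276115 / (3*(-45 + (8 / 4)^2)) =54118540 / 123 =439988.13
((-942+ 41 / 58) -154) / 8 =-136.91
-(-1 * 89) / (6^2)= 89 / 36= 2.47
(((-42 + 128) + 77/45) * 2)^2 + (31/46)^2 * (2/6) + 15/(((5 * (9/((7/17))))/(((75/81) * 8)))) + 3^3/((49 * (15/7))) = 15691952416009/509903100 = 30774.38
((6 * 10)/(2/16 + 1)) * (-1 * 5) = -800/3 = -266.67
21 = 21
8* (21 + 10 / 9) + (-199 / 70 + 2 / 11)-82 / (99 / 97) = 72291 / 770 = 93.88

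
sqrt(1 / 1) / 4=1 / 4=0.25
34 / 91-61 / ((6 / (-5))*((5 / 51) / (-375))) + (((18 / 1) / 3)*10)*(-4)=-35431237 / 182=-194677.13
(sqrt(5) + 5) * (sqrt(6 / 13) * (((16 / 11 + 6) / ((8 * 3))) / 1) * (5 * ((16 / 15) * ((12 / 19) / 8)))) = 82 * sqrt(78) * (sqrt(5) + 5) / 8151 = 0.64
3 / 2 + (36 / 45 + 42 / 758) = 2.36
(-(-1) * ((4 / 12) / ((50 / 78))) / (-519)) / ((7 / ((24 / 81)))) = -104 / 2452275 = -0.00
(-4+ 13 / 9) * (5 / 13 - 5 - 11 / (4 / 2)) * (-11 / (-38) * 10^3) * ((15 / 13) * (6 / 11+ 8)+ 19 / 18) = 21244844125 / 260091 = 81682.35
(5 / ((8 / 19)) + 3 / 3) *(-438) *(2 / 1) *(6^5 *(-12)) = 1052419392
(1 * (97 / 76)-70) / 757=-5223 / 57532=-0.09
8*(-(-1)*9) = 72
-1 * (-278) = 278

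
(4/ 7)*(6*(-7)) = -24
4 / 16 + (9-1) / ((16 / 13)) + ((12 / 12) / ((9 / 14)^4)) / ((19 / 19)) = 330811 / 26244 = 12.61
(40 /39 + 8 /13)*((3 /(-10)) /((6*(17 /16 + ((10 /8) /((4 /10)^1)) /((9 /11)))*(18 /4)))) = -512 /137085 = -0.00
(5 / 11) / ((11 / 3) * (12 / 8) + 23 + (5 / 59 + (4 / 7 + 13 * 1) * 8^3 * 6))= 4130 / 379068041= 0.00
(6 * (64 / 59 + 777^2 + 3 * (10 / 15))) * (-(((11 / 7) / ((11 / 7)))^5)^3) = -213721158 / 59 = -3622392.51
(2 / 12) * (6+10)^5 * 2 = 1048576 / 3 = 349525.33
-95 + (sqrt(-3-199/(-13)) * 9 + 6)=-89 + 36 * sqrt(130)/13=-57.43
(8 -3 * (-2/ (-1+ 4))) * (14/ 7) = 20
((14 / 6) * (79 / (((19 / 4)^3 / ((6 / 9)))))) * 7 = 495488 / 61731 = 8.03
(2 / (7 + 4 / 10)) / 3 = 10 / 111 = 0.09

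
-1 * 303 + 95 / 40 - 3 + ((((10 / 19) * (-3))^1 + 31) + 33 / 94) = -273.85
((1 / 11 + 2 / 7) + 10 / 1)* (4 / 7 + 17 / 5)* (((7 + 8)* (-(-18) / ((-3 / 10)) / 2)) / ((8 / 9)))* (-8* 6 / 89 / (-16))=-134939115 / 191884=-703.23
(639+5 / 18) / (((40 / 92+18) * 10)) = 264661 / 76320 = 3.47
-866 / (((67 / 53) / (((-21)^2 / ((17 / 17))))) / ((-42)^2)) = -35705155752 / 67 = -532912772.42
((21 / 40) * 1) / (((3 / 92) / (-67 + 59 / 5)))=-22218 / 25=-888.72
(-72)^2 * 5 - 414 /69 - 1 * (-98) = 26012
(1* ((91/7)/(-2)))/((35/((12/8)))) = -39/140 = -0.28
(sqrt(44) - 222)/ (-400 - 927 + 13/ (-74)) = 5476/ 32737 - 148 * sqrt(11)/ 98211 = 0.16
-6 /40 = -3 /20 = -0.15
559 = 559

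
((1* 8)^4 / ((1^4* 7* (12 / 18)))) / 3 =2048 / 7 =292.57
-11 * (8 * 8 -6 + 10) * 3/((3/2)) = -1496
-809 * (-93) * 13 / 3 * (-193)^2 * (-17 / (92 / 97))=-20025752363227 / 92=-217671221339.42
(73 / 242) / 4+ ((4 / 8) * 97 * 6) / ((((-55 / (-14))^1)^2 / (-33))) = -15055679 / 24200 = -622.14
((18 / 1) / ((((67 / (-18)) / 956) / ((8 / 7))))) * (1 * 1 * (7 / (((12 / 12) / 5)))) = -12389760 / 67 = -184921.79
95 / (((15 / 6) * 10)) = 3.80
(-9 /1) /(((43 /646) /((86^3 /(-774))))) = 111112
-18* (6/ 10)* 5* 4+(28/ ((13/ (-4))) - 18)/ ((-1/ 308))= 103760/ 13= 7981.54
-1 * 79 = -79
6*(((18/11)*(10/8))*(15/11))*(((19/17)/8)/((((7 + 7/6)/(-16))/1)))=-461700/100793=-4.58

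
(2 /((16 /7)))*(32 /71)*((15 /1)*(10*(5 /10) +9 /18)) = 2310 /71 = 32.54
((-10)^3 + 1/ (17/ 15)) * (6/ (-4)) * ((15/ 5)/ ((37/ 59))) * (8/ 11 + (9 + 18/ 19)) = 20121467085/ 262922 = 76530.18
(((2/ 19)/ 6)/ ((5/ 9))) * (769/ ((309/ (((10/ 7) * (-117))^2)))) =210536820/ 95893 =2195.54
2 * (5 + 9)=28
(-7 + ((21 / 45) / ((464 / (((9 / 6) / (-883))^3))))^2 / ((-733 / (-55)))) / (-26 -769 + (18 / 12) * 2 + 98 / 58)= 167552987407855493157314434421 / 18916979893599212057499953315840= 0.01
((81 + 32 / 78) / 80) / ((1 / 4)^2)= 635 / 39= 16.28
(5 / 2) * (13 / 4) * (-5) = -40.62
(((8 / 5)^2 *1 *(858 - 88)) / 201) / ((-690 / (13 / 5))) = -64064 / 1733625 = -0.04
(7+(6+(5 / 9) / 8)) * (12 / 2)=941 / 12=78.42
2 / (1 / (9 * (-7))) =-126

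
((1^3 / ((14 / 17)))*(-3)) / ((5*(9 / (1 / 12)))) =-17 / 2520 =-0.01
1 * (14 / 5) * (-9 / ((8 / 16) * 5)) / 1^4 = -252 / 25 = -10.08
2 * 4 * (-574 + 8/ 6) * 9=-41232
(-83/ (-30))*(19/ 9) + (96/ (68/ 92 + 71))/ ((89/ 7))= 7858519/ 1321650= 5.95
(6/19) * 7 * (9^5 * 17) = 42160986/19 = 2218999.26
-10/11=-0.91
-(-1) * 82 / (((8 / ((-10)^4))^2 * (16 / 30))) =240234375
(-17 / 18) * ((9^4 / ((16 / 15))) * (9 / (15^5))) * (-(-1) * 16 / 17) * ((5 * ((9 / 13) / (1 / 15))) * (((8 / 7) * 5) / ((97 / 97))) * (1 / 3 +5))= -46656 / 455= -102.54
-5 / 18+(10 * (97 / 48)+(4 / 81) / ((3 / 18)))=4369 / 216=20.23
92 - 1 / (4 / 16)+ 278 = 366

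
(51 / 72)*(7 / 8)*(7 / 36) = 833 / 6912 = 0.12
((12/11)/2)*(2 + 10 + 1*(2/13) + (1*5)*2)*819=108864/11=9896.73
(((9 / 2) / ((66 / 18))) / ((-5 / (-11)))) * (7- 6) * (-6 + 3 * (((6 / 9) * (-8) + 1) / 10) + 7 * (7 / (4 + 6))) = -162 / 25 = -6.48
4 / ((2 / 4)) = 8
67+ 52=119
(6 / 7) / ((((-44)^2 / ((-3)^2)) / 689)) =2.75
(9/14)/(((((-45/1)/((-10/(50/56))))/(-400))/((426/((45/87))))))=-263552/5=-52710.40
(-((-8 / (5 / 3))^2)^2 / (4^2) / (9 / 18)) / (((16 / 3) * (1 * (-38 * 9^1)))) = 432 / 11875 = 0.04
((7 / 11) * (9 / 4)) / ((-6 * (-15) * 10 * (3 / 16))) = 7 / 825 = 0.01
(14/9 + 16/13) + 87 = 10505/117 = 89.79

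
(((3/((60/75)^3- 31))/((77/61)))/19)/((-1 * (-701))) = -22875/3908420593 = -0.00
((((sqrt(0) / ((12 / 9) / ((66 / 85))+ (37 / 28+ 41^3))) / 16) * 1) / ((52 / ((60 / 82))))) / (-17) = 0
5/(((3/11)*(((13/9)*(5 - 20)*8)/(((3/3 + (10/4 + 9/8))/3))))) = -407/2496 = -0.16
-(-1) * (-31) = -31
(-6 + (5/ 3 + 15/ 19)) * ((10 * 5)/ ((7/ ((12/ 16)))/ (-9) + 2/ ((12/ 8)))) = -22725/ 38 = -598.03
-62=-62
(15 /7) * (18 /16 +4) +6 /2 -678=-37185 /56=-664.02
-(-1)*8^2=64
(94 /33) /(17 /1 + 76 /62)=2914 /18645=0.16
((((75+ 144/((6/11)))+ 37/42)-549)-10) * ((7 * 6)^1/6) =-9203/6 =-1533.83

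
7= 7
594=594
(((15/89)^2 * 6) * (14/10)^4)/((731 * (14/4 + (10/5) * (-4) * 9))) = -259308/19831609675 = -0.00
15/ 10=1.50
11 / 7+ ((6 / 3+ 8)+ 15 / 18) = 521 / 42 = 12.40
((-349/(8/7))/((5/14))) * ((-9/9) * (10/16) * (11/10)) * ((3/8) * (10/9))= 188111/768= 244.94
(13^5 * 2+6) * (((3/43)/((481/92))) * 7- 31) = -474695252672/20683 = -22950986.45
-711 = -711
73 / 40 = 1.82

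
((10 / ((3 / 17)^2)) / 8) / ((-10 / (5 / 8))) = -1445 / 576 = -2.51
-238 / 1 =-238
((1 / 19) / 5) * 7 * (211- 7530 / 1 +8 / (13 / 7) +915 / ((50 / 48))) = -2928513 / 6175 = -474.25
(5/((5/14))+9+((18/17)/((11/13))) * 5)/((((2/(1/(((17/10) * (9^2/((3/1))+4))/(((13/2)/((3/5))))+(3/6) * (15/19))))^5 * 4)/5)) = 245596135472866064453125/864764139074322809901034764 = 0.00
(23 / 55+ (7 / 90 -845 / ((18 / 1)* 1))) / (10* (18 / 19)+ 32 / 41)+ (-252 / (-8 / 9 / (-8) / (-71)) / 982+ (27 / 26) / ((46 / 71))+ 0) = 31163257901351 / 193497198180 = 161.05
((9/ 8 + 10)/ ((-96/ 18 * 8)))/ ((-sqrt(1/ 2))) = 267 * sqrt(2)/ 1024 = 0.37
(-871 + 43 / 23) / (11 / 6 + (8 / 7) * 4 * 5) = -839580 / 23851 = -35.20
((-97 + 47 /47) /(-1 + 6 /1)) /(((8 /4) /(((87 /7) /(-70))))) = 2088 /1225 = 1.70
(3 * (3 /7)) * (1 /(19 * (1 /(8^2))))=576 /133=4.33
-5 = -5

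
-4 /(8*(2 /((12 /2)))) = -3 /2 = -1.50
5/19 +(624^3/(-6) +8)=-769406819/19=-40495095.74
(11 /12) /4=11 /48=0.23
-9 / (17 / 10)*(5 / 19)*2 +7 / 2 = 461 / 646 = 0.71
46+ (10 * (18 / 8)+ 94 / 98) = 6807 / 98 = 69.46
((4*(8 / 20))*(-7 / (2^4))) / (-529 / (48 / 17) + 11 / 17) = 2856 / 761765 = 0.00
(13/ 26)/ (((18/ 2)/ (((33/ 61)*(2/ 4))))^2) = 121/ 267912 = 0.00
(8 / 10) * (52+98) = 120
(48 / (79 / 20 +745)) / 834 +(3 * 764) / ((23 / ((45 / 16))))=280.27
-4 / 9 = -0.44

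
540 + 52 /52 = 541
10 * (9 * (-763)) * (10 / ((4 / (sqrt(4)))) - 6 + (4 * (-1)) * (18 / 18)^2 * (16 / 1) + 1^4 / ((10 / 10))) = 4394880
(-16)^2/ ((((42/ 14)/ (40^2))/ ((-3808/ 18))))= -779878400/ 27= -28884385.19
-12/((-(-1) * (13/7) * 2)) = -42/13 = -3.23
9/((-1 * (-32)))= 9/32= 0.28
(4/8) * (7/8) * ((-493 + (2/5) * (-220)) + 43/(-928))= -3774477/14848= -254.21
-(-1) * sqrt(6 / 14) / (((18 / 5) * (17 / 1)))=0.01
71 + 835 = 906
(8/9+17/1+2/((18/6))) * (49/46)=8183/414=19.77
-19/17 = -1.12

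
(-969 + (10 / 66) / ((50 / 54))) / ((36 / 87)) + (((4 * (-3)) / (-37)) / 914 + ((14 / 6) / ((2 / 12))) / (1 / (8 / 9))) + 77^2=60265186841 / 16739910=3600.09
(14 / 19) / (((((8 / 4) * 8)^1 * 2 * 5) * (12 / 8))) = 7 / 2280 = 0.00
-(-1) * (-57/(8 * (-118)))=57/944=0.06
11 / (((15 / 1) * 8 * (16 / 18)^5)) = 216513 / 1310720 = 0.17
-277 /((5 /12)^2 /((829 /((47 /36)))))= -1190417472 /1175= -1013121.25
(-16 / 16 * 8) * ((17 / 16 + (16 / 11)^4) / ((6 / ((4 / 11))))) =-432491 / 161051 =-2.69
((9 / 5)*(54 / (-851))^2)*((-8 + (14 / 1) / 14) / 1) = -0.05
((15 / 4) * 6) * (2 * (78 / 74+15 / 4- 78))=-487485 / 148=-3293.82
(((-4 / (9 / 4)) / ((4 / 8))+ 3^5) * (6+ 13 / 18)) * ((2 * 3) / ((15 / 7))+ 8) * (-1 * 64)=-3337664 / 3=-1112554.67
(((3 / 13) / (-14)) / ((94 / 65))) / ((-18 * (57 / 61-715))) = -305 / 343933968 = -0.00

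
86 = 86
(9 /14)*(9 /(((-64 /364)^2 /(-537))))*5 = -257284755 /512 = -502509.29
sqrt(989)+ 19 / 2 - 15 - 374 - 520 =-868.05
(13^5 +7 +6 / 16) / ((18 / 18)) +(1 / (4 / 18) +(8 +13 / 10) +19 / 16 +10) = 29706029 / 80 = 371325.36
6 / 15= 0.40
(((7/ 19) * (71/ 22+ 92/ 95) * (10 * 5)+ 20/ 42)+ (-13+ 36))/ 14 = 7.20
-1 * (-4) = 4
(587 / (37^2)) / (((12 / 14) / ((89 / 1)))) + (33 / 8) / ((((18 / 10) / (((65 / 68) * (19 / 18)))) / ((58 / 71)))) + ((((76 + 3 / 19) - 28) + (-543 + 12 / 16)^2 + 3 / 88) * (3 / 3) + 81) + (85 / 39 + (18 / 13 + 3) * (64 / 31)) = 35379426091542507317 / 120247427181024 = 294221.90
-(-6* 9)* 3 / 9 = 18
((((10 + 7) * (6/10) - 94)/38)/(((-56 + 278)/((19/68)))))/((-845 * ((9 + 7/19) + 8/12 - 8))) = 7961/4932366400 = 0.00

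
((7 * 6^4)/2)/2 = 2268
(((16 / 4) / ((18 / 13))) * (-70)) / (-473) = 1820 / 4257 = 0.43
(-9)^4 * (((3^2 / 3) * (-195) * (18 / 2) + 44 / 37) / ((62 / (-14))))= 8944788447 / 1147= 7798420.62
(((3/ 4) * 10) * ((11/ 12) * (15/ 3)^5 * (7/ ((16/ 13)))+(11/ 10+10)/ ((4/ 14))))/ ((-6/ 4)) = -15677921/ 192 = -81655.84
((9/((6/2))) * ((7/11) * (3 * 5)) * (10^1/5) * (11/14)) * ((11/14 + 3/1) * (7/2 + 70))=12521.25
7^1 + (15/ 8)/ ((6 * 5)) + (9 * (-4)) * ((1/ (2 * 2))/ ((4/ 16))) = -28.94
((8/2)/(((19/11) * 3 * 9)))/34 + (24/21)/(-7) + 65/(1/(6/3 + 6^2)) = 1055433940/427329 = 2469.84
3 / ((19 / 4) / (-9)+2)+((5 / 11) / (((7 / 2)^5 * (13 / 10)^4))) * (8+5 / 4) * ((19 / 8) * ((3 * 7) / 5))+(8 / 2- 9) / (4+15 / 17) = 3456308172089 / 3318273787829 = 1.04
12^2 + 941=1085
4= 4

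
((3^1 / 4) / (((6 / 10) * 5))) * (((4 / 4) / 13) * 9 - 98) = -1265 / 52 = -24.33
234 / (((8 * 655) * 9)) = 13 / 2620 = 0.00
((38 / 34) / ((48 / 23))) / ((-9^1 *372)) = -437 / 2731968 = -0.00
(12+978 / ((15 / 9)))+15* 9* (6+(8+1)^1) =13119 / 5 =2623.80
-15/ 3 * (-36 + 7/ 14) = 177.50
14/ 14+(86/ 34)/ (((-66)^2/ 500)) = 23888/ 18513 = 1.29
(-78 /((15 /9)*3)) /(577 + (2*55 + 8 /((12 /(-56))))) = -234 /9745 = -0.02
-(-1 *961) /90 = 10.68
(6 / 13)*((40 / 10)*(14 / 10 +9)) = 96 / 5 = 19.20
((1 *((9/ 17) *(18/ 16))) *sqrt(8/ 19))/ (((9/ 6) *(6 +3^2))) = 0.02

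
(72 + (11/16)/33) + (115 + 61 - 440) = -9215/48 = -191.98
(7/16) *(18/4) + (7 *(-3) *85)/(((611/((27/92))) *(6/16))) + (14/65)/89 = -63071057/200114720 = -0.32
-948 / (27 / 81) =-2844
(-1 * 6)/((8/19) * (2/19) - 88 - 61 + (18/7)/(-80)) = 606480/15059689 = 0.04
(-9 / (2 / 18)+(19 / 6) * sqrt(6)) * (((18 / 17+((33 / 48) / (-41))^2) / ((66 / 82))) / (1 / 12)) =-627596505 / 490688+147213995 * sqrt(6) / 2944128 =-1156.53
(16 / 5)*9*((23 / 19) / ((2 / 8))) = 13248 / 95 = 139.45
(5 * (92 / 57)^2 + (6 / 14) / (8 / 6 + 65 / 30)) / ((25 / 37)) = 77447438 / 3980025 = 19.46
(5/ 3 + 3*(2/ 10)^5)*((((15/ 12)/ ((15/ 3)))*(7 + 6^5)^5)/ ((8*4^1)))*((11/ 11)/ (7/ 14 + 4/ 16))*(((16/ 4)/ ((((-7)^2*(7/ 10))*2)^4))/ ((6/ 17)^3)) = 1096786328561738876717682703/ 538149246374880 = 2038070917965.58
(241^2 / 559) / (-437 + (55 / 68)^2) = -268566544 / 1127873617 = -0.24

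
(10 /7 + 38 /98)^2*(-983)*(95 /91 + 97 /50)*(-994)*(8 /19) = 60046221621448 /14826175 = 4050014.36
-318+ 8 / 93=-317.91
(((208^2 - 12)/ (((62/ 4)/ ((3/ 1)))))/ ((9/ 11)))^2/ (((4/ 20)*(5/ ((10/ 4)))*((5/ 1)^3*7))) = 452717991968/ 1513575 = 299105.09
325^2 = 105625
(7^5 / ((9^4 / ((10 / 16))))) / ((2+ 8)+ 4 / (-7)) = 588245 / 3464208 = 0.17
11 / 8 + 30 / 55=169 / 88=1.92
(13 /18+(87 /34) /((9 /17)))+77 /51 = 1081 /153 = 7.07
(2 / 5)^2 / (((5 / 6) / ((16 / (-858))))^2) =1024 / 12780625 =0.00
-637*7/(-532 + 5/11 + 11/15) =105105/12512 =8.40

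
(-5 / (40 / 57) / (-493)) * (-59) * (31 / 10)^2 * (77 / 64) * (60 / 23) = -746555733 / 29027840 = -25.72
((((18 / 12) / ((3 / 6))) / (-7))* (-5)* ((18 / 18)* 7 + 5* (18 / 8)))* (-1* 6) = -3285 / 14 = -234.64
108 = 108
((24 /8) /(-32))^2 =9 /1024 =0.01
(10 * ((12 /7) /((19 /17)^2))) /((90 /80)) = 12.20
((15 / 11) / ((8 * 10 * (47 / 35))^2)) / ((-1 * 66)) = -245 / 136851968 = -0.00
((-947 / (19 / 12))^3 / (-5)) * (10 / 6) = 489184198848 / 6859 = 71320046.49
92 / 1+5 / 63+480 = 36041 / 63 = 572.08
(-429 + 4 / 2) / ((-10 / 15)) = 1281 / 2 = 640.50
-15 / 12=-1.25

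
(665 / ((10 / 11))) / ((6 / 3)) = 1463 / 4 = 365.75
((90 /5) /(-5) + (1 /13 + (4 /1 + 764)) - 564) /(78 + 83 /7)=91217 /40885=2.23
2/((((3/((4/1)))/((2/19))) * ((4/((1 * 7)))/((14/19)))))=392/1083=0.36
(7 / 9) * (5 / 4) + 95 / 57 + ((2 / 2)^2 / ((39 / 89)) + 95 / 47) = 152701 / 21996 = 6.94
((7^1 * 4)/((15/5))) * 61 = 1708/3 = 569.33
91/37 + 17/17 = 128/37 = 3.46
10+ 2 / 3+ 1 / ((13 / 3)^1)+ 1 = 464 / 39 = 11.90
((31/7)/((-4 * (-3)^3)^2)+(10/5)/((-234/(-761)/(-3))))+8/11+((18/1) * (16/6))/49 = -1455243481/81729648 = -17.81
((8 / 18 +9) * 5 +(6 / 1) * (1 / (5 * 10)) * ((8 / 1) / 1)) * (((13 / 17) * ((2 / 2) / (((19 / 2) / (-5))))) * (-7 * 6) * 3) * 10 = 7892248 / 323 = 24434.20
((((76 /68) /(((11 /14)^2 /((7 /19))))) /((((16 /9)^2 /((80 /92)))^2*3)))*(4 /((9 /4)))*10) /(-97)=-10418625 /3377626912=-0.00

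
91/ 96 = 0.95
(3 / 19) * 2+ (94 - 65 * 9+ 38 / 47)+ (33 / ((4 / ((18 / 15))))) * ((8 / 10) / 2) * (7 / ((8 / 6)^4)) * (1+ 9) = -229846991 / 571520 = -402.17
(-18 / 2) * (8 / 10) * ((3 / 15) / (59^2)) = -36 / 87025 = -0.00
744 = 744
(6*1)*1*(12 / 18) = 4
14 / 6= 7 / 3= 2.33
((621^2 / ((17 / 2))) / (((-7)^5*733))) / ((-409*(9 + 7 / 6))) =4627692 / 5225119641623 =0.00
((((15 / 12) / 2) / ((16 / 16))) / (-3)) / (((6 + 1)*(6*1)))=-5 / 1008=-0.00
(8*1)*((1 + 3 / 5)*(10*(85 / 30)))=1088 / 3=362.67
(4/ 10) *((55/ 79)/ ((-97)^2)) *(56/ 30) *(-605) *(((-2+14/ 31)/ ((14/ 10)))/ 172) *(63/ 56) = 239580/ 990833563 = 0.00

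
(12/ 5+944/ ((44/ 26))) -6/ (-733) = 560.23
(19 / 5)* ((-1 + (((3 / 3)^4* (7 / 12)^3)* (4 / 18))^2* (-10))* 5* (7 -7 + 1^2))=-585605327 / 30233088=-19.37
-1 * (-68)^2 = -4624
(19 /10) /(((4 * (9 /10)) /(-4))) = -19 /9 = -2.11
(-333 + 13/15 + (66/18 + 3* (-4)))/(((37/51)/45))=-21118.14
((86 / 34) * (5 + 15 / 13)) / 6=1720 / 663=2.59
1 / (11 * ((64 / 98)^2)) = 2401 / 11264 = 0.21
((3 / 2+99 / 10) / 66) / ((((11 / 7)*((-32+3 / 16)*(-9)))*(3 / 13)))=13832 / 8314515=0.00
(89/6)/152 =89/912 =0.10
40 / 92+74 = 1712 / 23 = 74.43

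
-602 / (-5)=602 / 5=120.40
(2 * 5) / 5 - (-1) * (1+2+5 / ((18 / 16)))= 85 / 9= 9.44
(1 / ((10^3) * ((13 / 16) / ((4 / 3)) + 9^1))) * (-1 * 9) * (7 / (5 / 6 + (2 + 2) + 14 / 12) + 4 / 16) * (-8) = 272 / 25625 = 0.01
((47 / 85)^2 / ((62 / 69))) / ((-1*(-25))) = 152421 / 11198750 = 0.01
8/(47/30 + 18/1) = 0.41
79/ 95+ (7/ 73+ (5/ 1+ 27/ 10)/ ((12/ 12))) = 119663/ 13870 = 8.63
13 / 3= 4.33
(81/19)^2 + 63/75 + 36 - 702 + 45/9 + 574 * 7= 30468531/9025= 3376.01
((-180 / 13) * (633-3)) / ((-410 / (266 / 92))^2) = -10029663 / 23120474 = -0.43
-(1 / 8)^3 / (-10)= 1 / 5120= 0.00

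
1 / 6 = 0.17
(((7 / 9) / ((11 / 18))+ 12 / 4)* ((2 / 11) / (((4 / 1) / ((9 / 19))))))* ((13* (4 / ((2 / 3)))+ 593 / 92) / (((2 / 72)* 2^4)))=29576583 / 1692064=17.48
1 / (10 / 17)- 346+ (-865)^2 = 7478807 / 10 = 747880.70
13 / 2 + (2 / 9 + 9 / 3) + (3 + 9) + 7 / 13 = 5209 / 234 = 22.26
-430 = -430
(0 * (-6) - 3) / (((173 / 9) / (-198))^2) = -9526572 / 29929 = -318.31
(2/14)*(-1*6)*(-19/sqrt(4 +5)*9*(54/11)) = 18468/77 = 239.84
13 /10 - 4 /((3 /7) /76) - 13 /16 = -170123 /240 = -708.85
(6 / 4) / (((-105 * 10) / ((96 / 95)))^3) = -6144 / 4594994140625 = -0.00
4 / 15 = 0.27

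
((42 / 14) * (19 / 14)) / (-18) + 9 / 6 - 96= -7957 / 84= -94.73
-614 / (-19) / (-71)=-0.46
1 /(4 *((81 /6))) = 1 /54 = 0.02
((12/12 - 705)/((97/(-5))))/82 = 1760/3977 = 0.44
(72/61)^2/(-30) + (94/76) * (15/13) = 12689709/9190870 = 1.38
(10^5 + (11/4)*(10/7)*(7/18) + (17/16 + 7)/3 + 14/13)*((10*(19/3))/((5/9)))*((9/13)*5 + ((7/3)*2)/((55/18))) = 4229259009037/74360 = 56875457.36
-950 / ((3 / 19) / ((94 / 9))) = -1696700 / 27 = -62840.74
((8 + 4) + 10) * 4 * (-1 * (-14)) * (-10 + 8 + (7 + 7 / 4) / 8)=-2233 / 2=-1116.50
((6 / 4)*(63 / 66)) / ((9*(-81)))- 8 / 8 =-3571 / 3564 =-1.00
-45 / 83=-0.54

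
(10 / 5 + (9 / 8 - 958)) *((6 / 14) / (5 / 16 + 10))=-15278 / 385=-39.68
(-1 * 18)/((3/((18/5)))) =-108/5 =-21.60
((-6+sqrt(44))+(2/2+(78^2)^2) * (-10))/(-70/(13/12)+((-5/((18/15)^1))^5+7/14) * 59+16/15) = 187088907133440/37468381459 - 1010880 * sqrt(11)/37468381459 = 4993.25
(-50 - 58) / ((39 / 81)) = -224.31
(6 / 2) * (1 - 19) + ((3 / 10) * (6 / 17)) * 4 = -4554 / 85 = -53.58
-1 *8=-8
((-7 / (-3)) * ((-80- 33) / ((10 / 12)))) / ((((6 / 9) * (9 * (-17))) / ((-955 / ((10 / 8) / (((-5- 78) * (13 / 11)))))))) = 652065596 / 2805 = 232465.45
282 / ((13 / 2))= 564 / 13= 43.38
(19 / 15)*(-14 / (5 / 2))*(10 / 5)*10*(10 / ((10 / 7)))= -14896 / 15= -993.07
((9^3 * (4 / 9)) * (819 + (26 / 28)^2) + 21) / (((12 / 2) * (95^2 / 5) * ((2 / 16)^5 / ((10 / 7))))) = 142182121472 / 123823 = 1148269.07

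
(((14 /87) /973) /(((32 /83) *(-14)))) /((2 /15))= -415 /1805888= -0.00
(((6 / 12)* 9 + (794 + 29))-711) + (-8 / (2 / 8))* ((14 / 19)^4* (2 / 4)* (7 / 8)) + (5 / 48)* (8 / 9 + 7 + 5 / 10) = 12751302995 / 112597344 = 113.25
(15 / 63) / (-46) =-5 / 966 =-0.01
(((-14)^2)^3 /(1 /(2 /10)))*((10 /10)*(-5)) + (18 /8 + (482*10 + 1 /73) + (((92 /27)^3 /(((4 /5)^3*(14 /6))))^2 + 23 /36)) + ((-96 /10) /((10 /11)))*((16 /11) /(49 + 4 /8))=-318579904025781978784 /42343983279675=-7523616.80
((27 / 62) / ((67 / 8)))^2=11664 / 4313929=0.00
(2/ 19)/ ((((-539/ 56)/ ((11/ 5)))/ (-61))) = 976/ 665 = 1.47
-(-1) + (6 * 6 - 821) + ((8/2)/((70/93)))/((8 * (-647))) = -784.00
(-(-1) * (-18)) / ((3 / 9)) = -54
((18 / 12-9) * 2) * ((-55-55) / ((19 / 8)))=13200 / 19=694.74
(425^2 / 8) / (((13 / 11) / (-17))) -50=-33782075 / 104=-324827.64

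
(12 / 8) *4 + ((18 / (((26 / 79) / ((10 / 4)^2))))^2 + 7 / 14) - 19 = 315916825 / 2704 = 116833.15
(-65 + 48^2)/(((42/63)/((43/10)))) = 288831/20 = 14441.55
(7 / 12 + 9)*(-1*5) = -575 / 12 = -47.92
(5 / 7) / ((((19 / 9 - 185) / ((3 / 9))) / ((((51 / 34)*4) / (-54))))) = 5 / 34566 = 0.00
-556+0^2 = -556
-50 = -50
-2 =-2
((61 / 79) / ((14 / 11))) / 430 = 671 / 475580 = 0.00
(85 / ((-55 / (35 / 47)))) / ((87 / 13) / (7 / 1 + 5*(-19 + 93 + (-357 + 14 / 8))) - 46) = 1492855 / 59675242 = 0.03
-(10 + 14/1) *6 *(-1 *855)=123120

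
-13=-13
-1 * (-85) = 85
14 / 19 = 0.74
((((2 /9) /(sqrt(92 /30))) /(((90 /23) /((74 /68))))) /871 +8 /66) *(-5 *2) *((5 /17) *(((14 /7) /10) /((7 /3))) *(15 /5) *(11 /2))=-60 /119 - 407 *sqrt(690) /63433188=-0.50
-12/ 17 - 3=-63/ 17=-3.71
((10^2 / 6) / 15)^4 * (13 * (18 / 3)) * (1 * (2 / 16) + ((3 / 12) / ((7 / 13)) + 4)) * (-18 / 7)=-16705000 / 11907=-1402.96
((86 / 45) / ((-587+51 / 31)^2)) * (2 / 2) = 961 / 172296270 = 0.00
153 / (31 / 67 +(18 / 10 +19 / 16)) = 820080 / 18493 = 44.35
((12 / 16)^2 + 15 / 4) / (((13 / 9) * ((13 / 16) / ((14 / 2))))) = 4347 / 169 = 25.72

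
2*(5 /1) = 10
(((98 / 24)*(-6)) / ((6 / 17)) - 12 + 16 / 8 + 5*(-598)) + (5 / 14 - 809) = -325757 / 84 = -3878.06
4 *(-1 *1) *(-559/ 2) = 1118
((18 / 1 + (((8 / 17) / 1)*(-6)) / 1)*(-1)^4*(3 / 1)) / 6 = 129 / 17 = 7.59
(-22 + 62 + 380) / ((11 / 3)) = 1260 / 11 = 114.55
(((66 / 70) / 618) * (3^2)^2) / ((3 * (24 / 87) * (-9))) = -957 / 57680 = -0.02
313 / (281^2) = 313 / 78961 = 0.00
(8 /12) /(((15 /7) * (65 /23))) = 322 /2925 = 0.11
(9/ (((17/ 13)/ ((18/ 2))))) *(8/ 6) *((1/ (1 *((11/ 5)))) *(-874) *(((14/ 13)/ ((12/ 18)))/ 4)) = -2477790/ 187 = -13250.21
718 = 718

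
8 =8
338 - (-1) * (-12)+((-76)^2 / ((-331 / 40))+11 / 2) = -366.51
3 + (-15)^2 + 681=909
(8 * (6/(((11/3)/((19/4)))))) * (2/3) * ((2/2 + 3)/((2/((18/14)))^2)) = 36936/539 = 68.53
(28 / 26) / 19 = 14 / 247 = 0.06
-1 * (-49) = 49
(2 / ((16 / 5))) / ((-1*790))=-1 / 1264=-0.00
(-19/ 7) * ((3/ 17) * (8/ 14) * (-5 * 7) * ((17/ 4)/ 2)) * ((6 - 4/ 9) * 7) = 2375/ 3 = 791.67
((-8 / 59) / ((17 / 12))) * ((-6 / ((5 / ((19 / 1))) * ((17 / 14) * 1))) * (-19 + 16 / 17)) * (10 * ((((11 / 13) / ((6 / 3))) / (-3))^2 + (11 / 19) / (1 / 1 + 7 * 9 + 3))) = -30389541952 / 3282164041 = -9.26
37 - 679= -642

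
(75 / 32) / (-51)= -25 / 544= -0.05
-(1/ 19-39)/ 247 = 740/ 4693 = 0.16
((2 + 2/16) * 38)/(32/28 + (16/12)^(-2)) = 9044/191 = 47.35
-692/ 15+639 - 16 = 8653/ 15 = 576.87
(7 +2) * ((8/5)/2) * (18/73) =648/365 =1.78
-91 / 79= -1.15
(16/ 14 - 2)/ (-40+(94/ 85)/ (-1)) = 255/ 12229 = 0.02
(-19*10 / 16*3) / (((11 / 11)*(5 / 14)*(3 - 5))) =399 / 8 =49.88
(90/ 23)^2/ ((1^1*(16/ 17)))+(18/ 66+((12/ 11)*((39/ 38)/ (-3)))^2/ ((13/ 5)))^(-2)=11030761184101/ 429861187044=25.66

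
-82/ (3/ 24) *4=-2624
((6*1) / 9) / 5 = 2 / 15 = 0.13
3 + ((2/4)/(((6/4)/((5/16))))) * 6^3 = 25.50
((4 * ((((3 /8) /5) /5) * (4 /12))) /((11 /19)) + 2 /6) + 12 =20407 /1650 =12.37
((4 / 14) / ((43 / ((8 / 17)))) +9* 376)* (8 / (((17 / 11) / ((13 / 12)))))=4952359984 / 260967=18976.96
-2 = -2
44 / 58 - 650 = -18828 / 29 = -649.24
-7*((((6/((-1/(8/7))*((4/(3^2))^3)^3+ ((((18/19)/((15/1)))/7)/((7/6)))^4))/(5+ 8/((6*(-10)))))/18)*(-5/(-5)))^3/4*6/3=5267348238674283504709144433920162758507082394403952302425099578857421875/972010268633815192978381826801997906664133579763542339114273603584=5419025.30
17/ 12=1.42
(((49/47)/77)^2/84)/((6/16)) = 14/2405601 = 0.00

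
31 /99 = 0.31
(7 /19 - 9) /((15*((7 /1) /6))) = -328 /665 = -0.49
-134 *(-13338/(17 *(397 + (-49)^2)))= 893646/23783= 37.57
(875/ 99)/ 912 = 875/ 90288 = 0.01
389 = 389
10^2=100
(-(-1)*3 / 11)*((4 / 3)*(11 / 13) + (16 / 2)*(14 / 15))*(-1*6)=-10056 / 715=-14.06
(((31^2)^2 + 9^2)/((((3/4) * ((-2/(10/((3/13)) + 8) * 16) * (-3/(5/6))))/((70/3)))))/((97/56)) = 174237517300/23571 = 7392029.07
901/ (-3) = -901/ 3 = -300.33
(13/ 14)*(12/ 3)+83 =607/ 7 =86.71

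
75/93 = 25/31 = 0.81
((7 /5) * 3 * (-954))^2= 401361156 /25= 16054446.24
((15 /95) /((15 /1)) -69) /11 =-6554 /1045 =-6.27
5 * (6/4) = 15/2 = 7.50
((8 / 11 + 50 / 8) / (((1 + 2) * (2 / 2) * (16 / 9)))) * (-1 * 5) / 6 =-1535 / 1408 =-1.09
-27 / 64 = -0.42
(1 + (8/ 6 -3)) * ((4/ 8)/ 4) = -1/ 12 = -0.08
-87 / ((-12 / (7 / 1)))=203 / 4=50.75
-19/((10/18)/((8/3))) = -456/5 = -91.20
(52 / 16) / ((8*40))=13 / 1280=0.01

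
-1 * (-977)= 977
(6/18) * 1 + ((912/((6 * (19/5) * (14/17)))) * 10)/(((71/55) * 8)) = 70622/1491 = 47.37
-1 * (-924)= 924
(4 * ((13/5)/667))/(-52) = -0.00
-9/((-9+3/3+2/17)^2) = -2601/17956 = -0.14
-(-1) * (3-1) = 2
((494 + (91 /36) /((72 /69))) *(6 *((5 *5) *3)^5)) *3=339273720703125 /16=21204607543945.31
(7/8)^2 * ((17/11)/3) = 833/2112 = 0.39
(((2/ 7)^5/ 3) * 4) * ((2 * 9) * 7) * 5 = 3840/ 2401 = 1.60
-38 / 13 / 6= -19 / 39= -0.49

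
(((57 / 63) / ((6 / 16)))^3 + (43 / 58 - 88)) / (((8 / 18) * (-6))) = 1061803003 / 38673936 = 27.46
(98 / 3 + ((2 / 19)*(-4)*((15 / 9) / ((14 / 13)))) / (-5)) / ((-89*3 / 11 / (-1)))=15994 / 11837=1.35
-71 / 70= -1.01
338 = 338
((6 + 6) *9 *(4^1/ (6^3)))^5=32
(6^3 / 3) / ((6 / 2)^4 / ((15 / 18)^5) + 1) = 225000 / 632981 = 0.36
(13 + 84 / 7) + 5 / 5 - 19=7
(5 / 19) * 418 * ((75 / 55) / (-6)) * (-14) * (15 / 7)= 750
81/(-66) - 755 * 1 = -16637/22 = -756.23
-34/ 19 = -1.79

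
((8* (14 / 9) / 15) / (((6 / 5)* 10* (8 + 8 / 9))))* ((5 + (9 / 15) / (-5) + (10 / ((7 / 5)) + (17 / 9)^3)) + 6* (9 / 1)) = 9282641 / 16402500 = 0.57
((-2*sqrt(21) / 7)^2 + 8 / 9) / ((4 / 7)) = 41 / 9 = 4.56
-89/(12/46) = -2047/6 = -341.17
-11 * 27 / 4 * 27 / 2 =-8019 / 8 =-1002.38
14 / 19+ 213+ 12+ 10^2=6189 / 19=325.74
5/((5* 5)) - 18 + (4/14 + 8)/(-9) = -5897/315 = -18.72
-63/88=-0.72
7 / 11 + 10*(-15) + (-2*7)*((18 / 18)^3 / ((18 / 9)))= -1720 / 11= -156.36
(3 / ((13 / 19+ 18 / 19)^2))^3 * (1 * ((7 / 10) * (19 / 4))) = 168941758671 / 35500147240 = 4.76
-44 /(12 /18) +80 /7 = -54.57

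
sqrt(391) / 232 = 0.09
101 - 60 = 41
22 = 22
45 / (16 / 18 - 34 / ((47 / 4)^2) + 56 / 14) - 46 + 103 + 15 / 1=1508049 / 18460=81.69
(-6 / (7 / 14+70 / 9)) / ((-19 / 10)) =1080 / 2831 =0.38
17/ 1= 17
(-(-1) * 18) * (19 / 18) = 19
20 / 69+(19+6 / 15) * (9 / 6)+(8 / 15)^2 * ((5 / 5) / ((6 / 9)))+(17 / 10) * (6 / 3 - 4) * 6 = 10829 / 1150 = 9.42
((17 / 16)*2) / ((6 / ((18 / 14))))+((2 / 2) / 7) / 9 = 0.47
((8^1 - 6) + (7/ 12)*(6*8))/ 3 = 10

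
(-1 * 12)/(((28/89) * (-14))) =267/98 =2.72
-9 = -9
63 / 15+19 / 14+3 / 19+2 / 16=31069 / 5320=5.84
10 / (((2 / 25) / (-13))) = -1625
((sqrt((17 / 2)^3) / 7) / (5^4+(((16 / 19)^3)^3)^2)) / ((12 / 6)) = 1770164955064491106058297 *sqrt(34) / 3644721712949934153781401976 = 0.00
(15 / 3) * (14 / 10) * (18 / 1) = 126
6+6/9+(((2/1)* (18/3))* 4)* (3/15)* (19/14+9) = 2228/21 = 106.10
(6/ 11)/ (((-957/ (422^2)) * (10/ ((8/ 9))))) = -9.02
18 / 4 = 4.50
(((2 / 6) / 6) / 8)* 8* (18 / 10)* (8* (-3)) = -12 / 5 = -2.40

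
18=18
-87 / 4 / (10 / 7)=-609 / 40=-15.22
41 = 41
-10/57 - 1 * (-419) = 23873/57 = 418.82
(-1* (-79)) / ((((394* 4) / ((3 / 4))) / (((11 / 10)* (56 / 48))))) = 6083 / 126080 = 0.05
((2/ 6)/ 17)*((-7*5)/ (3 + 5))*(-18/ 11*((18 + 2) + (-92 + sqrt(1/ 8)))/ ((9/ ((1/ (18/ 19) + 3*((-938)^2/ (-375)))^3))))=27793112544675546715591/ 71001562500 -27793112544675546715591*sqrt(2)/ 20448450000000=389521504865.42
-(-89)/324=0.27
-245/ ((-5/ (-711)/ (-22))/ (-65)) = -49819770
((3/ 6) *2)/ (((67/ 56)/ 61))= 3416/ 67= 50.99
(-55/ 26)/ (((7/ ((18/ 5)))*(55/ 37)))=-333/ 455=-0.73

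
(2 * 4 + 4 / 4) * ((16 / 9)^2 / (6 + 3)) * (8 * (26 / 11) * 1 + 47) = 185600 / 891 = 208.31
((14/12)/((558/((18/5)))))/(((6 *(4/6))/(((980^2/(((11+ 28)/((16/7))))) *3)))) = 384160/1209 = 317.75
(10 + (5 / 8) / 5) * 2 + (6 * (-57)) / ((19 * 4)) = 15.75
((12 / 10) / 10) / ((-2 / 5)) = -3 / 10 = -0.30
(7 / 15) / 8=7 / 120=0.06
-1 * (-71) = 71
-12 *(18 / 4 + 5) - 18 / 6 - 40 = -157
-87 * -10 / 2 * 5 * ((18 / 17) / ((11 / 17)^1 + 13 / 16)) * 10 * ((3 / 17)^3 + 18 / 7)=555134472000 / 13653227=40659.58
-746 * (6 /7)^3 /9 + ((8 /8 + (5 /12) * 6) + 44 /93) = -3076667 /63798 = -48.23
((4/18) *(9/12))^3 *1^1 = 1/216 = 0.00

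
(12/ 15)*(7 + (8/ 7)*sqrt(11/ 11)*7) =12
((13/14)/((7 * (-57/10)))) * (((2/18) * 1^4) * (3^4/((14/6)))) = -585/6517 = -0.09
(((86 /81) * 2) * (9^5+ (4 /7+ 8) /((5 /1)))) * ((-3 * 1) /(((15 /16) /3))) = -75836864 /63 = -1203759.75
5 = 5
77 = 77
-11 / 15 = -0.73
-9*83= -747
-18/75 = -6/25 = -0.24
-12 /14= -6 /7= -0.86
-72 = -72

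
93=93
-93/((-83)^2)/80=-93/551120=-0.00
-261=-261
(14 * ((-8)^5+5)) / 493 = -930.39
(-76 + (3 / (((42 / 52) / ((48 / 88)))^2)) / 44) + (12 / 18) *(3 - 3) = -4954616 / 65219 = -75.97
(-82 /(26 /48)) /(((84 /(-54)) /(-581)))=-735048 /13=-56542.15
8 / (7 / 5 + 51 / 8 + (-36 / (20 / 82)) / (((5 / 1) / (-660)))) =320 / 779639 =0.00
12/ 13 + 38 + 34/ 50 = 39.60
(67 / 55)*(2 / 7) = 134 / 385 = 0.35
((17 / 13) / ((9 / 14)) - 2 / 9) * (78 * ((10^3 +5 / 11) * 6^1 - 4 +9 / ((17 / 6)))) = 475878944 / 561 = 848269.06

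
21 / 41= 0.51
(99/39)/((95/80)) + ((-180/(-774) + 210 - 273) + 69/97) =-61730204/1030237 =-59.92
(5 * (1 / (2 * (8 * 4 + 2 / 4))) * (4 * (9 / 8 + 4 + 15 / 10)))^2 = 4.16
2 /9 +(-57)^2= 29243 /9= 3249.22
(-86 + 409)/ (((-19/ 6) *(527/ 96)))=-576/ 31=-18.58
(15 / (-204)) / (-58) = 5 / 3944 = 0.00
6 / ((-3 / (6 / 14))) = -0.86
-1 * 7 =-7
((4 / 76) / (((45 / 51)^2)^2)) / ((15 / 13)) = 1085773 / 14428125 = 0.08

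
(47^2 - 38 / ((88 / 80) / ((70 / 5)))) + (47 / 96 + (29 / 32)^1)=911729 / 528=1726.76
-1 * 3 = -3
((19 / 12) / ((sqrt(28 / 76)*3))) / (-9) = -19*sqrt(133) / 2268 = -0.10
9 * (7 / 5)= 63 / 5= 12.60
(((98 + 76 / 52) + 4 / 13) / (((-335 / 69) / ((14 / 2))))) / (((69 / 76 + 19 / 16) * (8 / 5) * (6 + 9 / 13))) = -1133578 / 176813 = -6.41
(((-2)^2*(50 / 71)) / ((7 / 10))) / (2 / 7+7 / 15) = 30000 / 5609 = 5.35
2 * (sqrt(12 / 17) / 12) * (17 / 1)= sqrt(51) / 3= 2.38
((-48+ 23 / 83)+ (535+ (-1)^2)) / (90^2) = 1501 / 24900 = 0.06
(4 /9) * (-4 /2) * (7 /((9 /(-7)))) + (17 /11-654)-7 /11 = -577592 /891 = -648.25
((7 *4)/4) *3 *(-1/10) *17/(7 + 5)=-119/40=-2.98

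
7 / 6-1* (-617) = 3709 / 6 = 618.17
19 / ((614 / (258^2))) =632358 / 307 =2059.80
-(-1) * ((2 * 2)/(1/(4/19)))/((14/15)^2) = 900/931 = 0.97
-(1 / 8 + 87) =-697 / 8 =-87.12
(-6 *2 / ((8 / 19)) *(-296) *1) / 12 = 703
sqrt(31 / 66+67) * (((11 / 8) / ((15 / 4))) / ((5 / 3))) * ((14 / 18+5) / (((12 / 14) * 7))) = 13 * sqrt(293898) / 4050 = 1.74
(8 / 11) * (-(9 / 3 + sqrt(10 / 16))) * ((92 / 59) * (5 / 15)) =-736 / 649 -184 * sqrt(10) / 1947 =-1.43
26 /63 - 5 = -289 /63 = -4.59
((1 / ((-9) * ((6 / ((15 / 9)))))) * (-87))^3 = 3048625 / 157464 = 19.36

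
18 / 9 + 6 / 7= 20 / 7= 2.86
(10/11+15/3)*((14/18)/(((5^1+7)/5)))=2275/1188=1.91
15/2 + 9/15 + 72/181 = 15381/1810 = 8.50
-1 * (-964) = 964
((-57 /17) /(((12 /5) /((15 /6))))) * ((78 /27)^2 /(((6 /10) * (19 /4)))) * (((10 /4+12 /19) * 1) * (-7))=1035125 /4617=224.20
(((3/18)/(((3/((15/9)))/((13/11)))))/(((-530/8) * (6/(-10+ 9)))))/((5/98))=1274/236115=0.01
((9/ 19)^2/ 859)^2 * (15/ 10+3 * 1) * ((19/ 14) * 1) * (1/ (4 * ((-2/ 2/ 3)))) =-177147/ 566846087248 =-0.00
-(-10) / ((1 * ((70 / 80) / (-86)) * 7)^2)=4733440 / 2401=1971.45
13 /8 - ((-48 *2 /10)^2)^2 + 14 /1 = -42389203 /5000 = -8477.84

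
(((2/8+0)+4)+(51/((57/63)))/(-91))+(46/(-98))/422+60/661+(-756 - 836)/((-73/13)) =287.23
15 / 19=0.79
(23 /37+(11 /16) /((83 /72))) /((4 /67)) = 501227 /24568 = 20.40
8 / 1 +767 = 775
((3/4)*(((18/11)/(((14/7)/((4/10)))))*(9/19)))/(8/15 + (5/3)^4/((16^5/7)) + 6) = 10319560704/579881779939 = 0.02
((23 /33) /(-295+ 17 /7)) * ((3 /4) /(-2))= 161 /180224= 0.00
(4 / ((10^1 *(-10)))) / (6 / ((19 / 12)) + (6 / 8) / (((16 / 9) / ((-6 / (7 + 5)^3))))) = -38912 / 3684975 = -0.01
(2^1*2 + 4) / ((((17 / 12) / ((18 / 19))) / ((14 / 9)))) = 8.32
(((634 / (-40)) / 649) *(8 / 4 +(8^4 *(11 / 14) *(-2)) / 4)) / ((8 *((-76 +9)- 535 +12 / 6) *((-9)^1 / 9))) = 4755 / 581504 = 0.01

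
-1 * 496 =-496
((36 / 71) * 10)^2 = 129600 / 5041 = 25.71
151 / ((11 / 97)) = 14647 / 11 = 1331.55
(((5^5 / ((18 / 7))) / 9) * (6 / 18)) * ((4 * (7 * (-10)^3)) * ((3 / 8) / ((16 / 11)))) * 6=-210546875 / 108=-1949508.10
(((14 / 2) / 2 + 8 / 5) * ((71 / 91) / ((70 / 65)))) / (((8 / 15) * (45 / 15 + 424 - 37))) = 3621 / 203840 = 0.02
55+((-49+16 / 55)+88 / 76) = 7784 / 1045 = 7.45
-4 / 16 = -1 / 4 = -0.25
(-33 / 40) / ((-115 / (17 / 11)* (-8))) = -0.00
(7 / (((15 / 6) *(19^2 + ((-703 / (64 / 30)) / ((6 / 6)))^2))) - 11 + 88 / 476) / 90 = -717929937731 / 5974396195950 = -0.12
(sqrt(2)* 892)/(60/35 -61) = -21.28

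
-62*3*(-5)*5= 4650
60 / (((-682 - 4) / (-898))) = 78.54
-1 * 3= -3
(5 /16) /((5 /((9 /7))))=9 /112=0.08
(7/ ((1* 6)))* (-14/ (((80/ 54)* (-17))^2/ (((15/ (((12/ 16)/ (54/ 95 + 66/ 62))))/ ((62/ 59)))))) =-3378385017/ 4221480800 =-0.80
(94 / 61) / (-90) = -47 / 2745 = -0.02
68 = 68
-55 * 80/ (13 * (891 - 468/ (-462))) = -67760/ 178581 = -0.38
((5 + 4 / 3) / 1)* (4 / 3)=76 / 9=8.44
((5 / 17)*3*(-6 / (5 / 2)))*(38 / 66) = -228 / 187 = -1.22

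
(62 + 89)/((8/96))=1812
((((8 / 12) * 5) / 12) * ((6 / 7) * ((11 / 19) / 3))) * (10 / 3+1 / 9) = 1705 / 10773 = 0.16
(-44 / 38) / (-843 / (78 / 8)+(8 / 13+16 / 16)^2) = 3718 / 269249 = 0.01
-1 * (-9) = 9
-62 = -62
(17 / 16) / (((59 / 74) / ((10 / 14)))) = 3145 / 3304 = 0.95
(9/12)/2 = 3/8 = 0.38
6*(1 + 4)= 30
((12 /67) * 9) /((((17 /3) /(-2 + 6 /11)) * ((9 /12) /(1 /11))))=-6912 /137819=-0.05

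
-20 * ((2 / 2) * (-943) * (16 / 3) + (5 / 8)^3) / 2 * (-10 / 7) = -193117025 / 2688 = -71844.13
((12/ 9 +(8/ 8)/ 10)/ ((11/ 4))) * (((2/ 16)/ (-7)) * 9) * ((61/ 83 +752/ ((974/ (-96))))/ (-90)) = -127549223/ 1867450200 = -0.07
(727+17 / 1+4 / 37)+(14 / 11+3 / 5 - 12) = 1493651 / 2035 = 733.98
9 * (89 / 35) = 801 / 35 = 22.89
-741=-741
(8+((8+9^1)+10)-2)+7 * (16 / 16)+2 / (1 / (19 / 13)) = 558 / 13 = 42.92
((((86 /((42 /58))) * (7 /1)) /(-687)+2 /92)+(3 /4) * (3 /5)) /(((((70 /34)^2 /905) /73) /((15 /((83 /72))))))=-16038008134026 /107104445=-149741.76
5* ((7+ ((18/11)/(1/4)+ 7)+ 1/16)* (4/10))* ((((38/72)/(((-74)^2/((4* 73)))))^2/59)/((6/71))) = 55044802397/8407276339968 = 0.01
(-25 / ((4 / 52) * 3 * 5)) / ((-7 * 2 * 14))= 65 / 588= 0.11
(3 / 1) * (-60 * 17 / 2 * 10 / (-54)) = 850 / 3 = 283.33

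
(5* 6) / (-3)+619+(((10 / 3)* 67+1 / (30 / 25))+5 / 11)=55019 / 66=833.62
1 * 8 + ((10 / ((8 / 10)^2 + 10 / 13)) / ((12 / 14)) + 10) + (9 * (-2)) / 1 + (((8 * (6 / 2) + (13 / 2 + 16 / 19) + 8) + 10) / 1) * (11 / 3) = 2469625 / 13053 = 189.20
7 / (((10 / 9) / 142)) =4473 / 5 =894.60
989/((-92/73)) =-3139/4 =-784.75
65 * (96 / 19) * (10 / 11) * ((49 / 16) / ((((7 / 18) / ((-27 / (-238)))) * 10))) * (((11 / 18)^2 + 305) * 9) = 73307.68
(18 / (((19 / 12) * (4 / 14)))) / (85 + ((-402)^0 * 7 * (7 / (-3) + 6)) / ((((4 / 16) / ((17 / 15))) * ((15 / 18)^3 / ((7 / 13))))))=6142500 / 29835187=0.21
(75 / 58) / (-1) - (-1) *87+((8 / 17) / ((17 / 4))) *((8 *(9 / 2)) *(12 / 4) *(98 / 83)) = 138883281 / 1391246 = 99.83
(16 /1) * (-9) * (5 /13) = -55.38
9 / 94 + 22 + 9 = 2923 / 94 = 31.10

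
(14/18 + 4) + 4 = 79/9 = 8.78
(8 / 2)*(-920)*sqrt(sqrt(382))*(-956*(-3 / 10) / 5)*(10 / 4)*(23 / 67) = -12137376*382^(1 / 4) / 67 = -800877.04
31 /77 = 0.40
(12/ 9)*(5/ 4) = 5/ 3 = 1.67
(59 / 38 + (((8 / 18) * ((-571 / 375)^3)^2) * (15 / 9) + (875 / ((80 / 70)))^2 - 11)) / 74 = 10704022015089658537736869 / 1351284082031250000000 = 7921.37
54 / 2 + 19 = 46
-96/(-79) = 96/79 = 1.22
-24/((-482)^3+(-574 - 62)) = 6/27995201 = 0.00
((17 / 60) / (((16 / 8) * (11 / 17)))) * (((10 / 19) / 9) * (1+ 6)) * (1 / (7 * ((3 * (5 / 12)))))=289 / 28215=0.01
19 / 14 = 1.36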